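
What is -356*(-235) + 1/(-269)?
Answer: 22504539/269 ≈ 83660.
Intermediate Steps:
-356*(-235) + 1/(-269) = 83660 - 1/269 = 22504539/269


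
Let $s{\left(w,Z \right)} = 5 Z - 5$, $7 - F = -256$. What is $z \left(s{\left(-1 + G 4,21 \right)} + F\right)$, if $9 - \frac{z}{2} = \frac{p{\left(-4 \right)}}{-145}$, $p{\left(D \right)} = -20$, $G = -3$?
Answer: $\frac{186582}{29} \approx 6433.9$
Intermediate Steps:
$F = 263$ ($F = 7 - -256 = 7 + 256 = 263$)
$z = \frac{514}{29}$ ($z = 18 - 2 \left(- \frac{20}{-145}\right) = 18 - 2 \left(\left(-20\right) \left(- \frac{1}{145}\right)\right) = 18 - \frac{8}{29} = \frac{514}{29} \approx 17.724$)
$s{\left(w,Z \right)} = -5 + 5 Z$
$z \left(s{\left(-1 + G 4,21 \right)} + F\right) = \frac{514 \left(\left(-5 + 5 \cdot 21\right) + 263\right)}{29} = \frac{514 \left(\left(-5 + 105\right) + 263\right)}{29} = \frac{514 \left(100 + 263\right)}{29} = \frac{514}{29} \cdot 363 = \frac{186582}{29}$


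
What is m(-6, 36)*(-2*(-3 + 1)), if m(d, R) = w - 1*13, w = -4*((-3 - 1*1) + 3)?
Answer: -36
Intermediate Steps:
w = 4 (w = -4*((-3 - 1) + 3) = -4*(-4 + 3) = -4*(-1) = 4)
m(d, R) = -9 (m(d, R) = 4 - 1*13 = 4 - 13 = -9)
m(-6, 36)*(-2*(-3 + 1)) = -(-18)*(-3 + 1) = -(-18)*(-2) = -9*4 = -36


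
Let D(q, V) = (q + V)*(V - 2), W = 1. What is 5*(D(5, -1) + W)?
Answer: -55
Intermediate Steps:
D(q, V) = (-2 + V)*(V + q) (D(q, V) = (V + q)*(-2 + V) = (-2 + V)*(V + q))
5*(D(5, -1) + W) = 5*(((-1)² - 2*(-1) - 2*5 - 1*5) + 1) = 5*((1 + 2 - 10 - 5) + 1) = 5*(-12 + 1) = 5*(-11) = -55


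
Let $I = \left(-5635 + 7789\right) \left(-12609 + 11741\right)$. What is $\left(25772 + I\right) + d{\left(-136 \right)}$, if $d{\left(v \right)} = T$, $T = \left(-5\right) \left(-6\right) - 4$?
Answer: $-1843874$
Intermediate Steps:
$I = -1869672$ ($I = 2154 \left(-868\right) = -1869672$)
$T = 26$ ($T = 30 - 4 = 26$)
$d{\left(v \right)} = 26$
$\left(25772 + I\right) + d{\left(-136 \right)} = \left(25772 - 1869672\right) + 26 = -1843900 + 26 = -1843874$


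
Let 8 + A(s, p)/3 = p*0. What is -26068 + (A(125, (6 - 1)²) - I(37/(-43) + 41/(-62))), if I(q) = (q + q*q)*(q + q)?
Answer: -247182423270257/9474372148 ≈ -26090.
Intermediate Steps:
I(q) = 2*q*(q + q²) (I(q) = (q + q²)*(2*q) = 2*q*(q + q²))
A(s, p) = -24 (A(s, p) = -24 + 3*(p*0) = -24 + 3*0 = -24 + 0 = -24)
-26068 + (A(125, (6 - 1)²) - I(37/(-43) + 41/(-62))) = -26068 + (-24 - 2*(37/(-43) + 41/(-62))²*(1 + (37/(-43) + 41/(-62)))) = -26068 + (-24 - 2*(37*(-1/43) + 41*(-1/62))²*(1 + (37*(-1/43) + 41*(-1/62)))) = -26068 + (-24 - 2*(-37/43 - 41/62)²*(1 + (-37/43 - 41/62))) = -26068 + (-24 - 2*(-4057/2666)²*(1 - 4057/2666)) = -26068 + (-24 - 2*16459249*(-1391)/(7107556*2666)) = -26068 + (-24 - 1*(-22894815359/9474372148)) = -26068 + (-24 + 22894815359/9474372148) = -26068 - 204490116193/9474372148 = -247182423270257/9474372148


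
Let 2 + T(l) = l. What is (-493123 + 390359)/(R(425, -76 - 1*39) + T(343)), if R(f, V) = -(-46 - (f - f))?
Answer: -102764/387 ≈ -265.54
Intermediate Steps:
T(l) = -2 + l
R(f, V) = 46 (R(f, V) = -(-46 - 1*0) = -(-46 + 0) = -1*(-46) = 46)
(-493123 + 390359)/(R(425, -76 - 1*39) + T(343)) = (-493123 + 390359)/(46 + (-2 + 343)) = -102764/(46 + 341) = -102764/387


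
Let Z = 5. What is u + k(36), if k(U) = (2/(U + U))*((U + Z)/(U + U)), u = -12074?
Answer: -31295767/2592 ≈ -12074.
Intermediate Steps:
k(U) = (5 + U)/(2*U**2) (k(U) = (2/(U + U))*((U + 5)/(U + U)) = (2/((2*U)))*((5 + U)/((2*U))) = (2*(1/(2*U)))*((5 + U)*(1/(2*U))) = ((5 + U)/(2*U))/U = (5 + U)/(2*U**2))
u + k(36) = -12074 + (1/2)*(5 + 36)/36**2 = -12074 + (1/2)*(1/1296)*41 = -12074 + 41/2592 = -31295767/2592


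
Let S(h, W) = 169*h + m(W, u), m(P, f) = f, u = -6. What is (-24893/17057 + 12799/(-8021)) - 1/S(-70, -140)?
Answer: -4947066133259/1619332835692 ≈ -3.0550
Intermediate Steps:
S(h, W) = -6 + 169*h (S(h, W) = 169*h - 6 = -6 + 169*h)
(-24893/17057 + 12799/(-8021)) - 1/S(-70, -140) = (-24893/17057 + 12799/(-8021)) - 1/(-6 + 169*(-70)) = (-24893*1/17057 + 12799*(-1/8021)) - 1/(-6 - 11830) = (-24893/17057 - 12799/8021) - 1/(-11836) = -417979296/136814197 - 1*(-1/11836) = -417979296/136814197 + 1/11836 = -4947066133259/1619332835692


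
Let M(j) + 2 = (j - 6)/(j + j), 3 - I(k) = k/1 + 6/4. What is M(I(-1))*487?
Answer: -13149/10 ≈ -1314.9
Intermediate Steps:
I(k) = 3/2 - k (I(k) = 3 - (k/1 + 6/4) = 3 - (k*1 + 6*(1/4)) = 3 - (k + 3/2) = 3 - (3/2 + k) = 3 + (-3/2 - k) = 3/2 - k)
M(j) = -2 + (-6 + j)/(2*j) (M(j) = -2 + (j - 6)/(j + j) = -2 + (-6 + j)/((2*j)) = -2 + (-6 + j)*(1/(2*j)) = -2 + (-6 + j)/(2*j))
M(I(-1))*487 = (-3/2 - 3/(3/2 - 1*(-1)))*487 = (-3/2 - 3/(3/2 + 1))*487 = (-3/2 - 3/5/2)*487 = (-3/2 - 3*2/5)*487 = (-3/2 - 6/5)*487 = -27/10*487 = -13149/10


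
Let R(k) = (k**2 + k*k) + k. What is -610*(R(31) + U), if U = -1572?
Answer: -232410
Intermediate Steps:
R(k) = k + 2*k**2 (R(k) = (k**2 + k**2) + k = 2*k**2 + k = k + 2*k**2)
-610*(R(31) + U) = -610*(31*(1 + 2*31) - 1572) = -610*(31*(1 + 62) - 1572) = -610*(31*63 - 1572) = -610*(1953 - 1572) = -610*381 = -232410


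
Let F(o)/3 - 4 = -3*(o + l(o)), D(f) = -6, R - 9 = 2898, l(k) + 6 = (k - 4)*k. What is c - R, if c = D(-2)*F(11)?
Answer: 1449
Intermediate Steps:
l(k) = -6 + k*(-4 + k) (l(k) = -6 + (k - 4)*k = -6 + (-4 + k)*k = -6 + k*(-4 + k))
R = 2907 (R = 9 + 2898 = 2907)
F(o) = 66 - 9*o² + 27*o (F(o) = 12 + 3*(-3*(o + (-6 + o² - 4*o))) = 12 + 3*(-3*(-6 + o² - 3*o)) = 12 + 3*(18 - 3*o² + 9*o) = 12 + (54 - 9*o² + 27*o) = 66 - 9*o² + 27*o)
c = 4356 (c = -6*(66 - 9*11² + 27*11) = -6*(66 - 9*121 + 297) = -6*(66 - 1089 + 297) = -6*(-726) = 4356)
c - R = 4356 - 1*2907 = 4356 - 2907 = 1449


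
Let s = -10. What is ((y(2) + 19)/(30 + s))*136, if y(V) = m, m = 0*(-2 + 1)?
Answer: 646/5 ≈ 129.20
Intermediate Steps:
m = 0 (m = 0*(-1) = 0)
y(V) = 0
((y(2) + 19)/(30 + s))*136 = ((0 + 19)/(30 - 10))*136 = (19/20)*136 = 646/5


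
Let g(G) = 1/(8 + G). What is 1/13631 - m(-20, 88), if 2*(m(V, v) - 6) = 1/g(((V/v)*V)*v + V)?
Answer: -2726199/13631 ≈ -200.00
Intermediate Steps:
m(V, v) = 10 + V/2 + V**2/2 (m(V, v) = 6 + 1/(2*(1/(8 + (((V/v)*V)*v + V)))) = 6 + 1/(2*(1/(8 + ((V**2/v)*v + V)))) = 6 + 1/(2*(1/(8 + (V**2 + V)))) = 6 + 1/(2*(1/(8 + (V + V**2)))) = 6 + 1/(2*(1/(8 + V + V**2))) = 6 + (8 + V + V**2)/2 = 6 + (4 + V/2 + V**2/2) = 10 + V/2 + V**2/2)
1/13631 - m(-20, 88) = 1/13631 - (10 + (1/2)*(-20) + (1/2)*(-20)**2) = 1/13631 - (10 - 10 + (1/2)*400) = 1/13631 - (10 - 10 + 200) = 1/13631 - 1*200 = 1/13631 - 200 = -2726199/13631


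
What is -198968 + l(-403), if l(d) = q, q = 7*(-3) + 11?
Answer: -198978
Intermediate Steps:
q = -10 (q = -21 + 11 = -10)
l(d) = -10
-198968 + l(-403) = -198968 - 10 = -198978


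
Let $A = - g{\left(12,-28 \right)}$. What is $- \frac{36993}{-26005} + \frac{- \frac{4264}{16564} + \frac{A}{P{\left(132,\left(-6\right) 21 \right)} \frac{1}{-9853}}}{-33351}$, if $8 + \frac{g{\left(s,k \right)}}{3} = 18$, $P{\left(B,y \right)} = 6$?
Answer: $- \frac{4784984852}{87596568255} \approx -0.054625$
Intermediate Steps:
$g{\left(s,k \right)} = 30$ ($g{\left(s,k \right)} = -24 + 3 \cdot 18 = -24 + 54 = 30$)
$A = -30$ ($A = \left(-1\right) 30 = -30$)
$- \frac{36993}{-26005} + \frac{- \frac{4264}{16564} + \frac{A}{P{\left(132,\left(-6\right) 21 \right)} \frac{1}{-9853}}}{-33351} = - \frac{36993}{-26005} + \frac{- \frac{4264}{16564} - \frac{30}{6 \frac{1}{-9853}}}{-33351} = \left(-36993\right) \left(- \frac{1}{26005}\right) + \left(\left(-4264\right) \frac{1}{16564} - \frac{30}{6 \left(- \frac{1}{9853}\right)}\right) \left(- \frac{1}{33351}\right) = \frac{36993}{26005} + \left(- \frac{26}{101} - \frac{30}{- \frac{6}{9853}}\right) \left(- \frac{1}{33351}\right) = \frac{36993}{26005} + \left(- \frac{26}{101} - -49265\right) \left(- \frac{1}{33351}\right) = \frac{36993}{26005} + \left(- \frac{26}{101} + 49265\right) \left(- \frac{1}{33351}\right) = \frac{36993}{26005} + \frac{4975739}{101} \left(- \frac{1}{33351}\right) = \frac{36993}{26005} - \frac{4975739}{3368451} = - \frac{4784984852}{87596568255}$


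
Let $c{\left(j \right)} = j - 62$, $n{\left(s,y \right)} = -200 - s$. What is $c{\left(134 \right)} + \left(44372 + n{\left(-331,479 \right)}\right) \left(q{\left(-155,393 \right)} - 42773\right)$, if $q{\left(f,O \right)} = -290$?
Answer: $-1916432617$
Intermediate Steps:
$c{\left(j \right)} = -62 + j$
$c{\left(134 \right)} + \left(44372 + n{\left(-331,479 \right)}\right) \left(q{\left(-155,393 \right)} - 42773\right) = \left(-62 + 134\right) + \left(44372 - -131\right) \left(-290 - 42773\right) = 72 + \left(44372 + \left(-200 + 331\right)\right) \left(-43063\right) = 72 + \left(44372 + 131\right) \left(-43063\right) = 72 + 44503 \left(-43063\right) = 72 - 1916432689 = -1916432617$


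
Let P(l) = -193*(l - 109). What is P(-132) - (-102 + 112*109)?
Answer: 34407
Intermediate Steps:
P(l) = 21037 - 193*l (P(l) = -193*(-109 + l) = 21037 - 193*l)
P(-132) - (-102 + 112*109) = (21037 - 193*(-132)) - (-102 + 112*109) = (21037 + 25476) - (-102 + 12208) = 46513 - 1*12106 = 46513 - 12106 = 34407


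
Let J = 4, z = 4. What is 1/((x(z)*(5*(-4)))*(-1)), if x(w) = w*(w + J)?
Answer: 1/640 ≈ 0.0015625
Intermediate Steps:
x(w) = w*(4 + w) (x(w) = w*(w + 4) = w*(4 + w))
1/((x(z)*(5*(-4)))*(-1)) = 1/(((4*(4 + 4))*(5*(-4)))*(-1)) = 1/(((4*8)*(-20))*(-1)) = 1/((32*(-20))*(-1)) = 1/(-640*(-1)) = 1/640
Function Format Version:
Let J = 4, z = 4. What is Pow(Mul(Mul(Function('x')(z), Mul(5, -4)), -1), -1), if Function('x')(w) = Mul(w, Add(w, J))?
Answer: Rational(1, 640) ≈ 0.0015625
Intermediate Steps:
Function('x')(w) = Mul(w, Add(4, w)) (Function('x')(w) = Mul(w, Add(w, 4)) = Mul(w, Add(4, w)))
Pow(Mul(Mul(Function('x')(z), Mul(5, -4)), -1), -1) = Pow(Mul(Mul(Mul(4, Add(4, 4)), Mul(5, -4)), -1), -1) = Pow(Mul(Mul(Mul(4, 8), -20), -1), -1) = Pow(Mul(Mul(32, -20), -1), -1) = Pow(Mul(-640, -1), -1) = Pow(640, -1) = Rational(1, 640)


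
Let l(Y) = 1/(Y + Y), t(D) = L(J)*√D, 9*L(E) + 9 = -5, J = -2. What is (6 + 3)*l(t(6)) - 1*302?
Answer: -302 - 27*√6/56 ≈ -303.18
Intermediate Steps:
L(E) = -14/9 (L(E) = -1 + (⅑)*(-5) = -1 - 5/9 = -14/9)
t(D) = -14*√D/9
l(Y) = 1/(2*Y)
(6 + 3)*l(t(6)) - 1*302 = (6 + 3)*(1/(2*((-14*√6/9)))) - 1*302 = 9*((-3*√6/28)/2) - 302 = 9*(-3*√6/56) - 302 = -27*√6/56 - 302 = -302 - 27*√6/56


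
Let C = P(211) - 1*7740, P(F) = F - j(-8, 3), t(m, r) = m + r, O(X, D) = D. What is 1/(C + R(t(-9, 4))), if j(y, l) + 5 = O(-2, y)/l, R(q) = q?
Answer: -3/22579 ≈ -0.00013287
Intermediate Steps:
j(y, l) = -5 + y/l
P(F) = 23/3 + F (P(F) = F - (-5 - 8/3) = F - 1*(-23/3) = F + 23/3 = 23/3 + F)
C = -22564/3 (C = (23/3 + 211) - 1*7740 = 656/3 - 7740 = -22564/3 ≈ -7521.3)
1/(C + R(t(-9, 4))) = 1/(-22564/3 + (-9 + 4)) = 1/(-22564/3 - 5) = 1/(-22579/3) = -3/22579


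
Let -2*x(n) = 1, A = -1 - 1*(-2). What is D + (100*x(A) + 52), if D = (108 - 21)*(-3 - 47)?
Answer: -4348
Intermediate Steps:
A = 1 (A = -1 + 2 = 1)
x(n) = -½ (x(n) = -½*1 = -½)
D = -4350 (D = 87*(-50) = -4350)
D + (100*x(A) + 52) = -4350 + (100*(-½) + 52) = -4350 + (-50 + 52) = -4350 + 2 = -4348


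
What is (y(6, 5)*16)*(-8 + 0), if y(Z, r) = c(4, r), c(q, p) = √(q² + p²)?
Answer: -128*√41 ≈ -819.60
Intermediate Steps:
c(q, p) = √(p² + q²)
y(Z, r) = √(16 + r²) (y(Z, r) = √(r² + 4²) = √(r² + 16) = √(16 + r²))
(y(6, 5)*16)*(-8 + 0) = (√(16 + 5²)*16)*(-8 + 0) = (√(16 + 25)*16)*(-8) = (√41*16)*(-8) = (16*√41)*(-8) = -128*√41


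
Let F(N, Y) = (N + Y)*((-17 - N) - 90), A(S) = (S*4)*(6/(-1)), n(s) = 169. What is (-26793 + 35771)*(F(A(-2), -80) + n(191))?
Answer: 46048162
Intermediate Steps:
A(S) = -24*S (A(S) = (4*S)*(6*(-1)) = (4*S)*(-6) = -24*S)
F(N, Y) = (-107 - N)*(N + Y) (F(N, Y) = (N + Y)*(-107 - N) = (-107 - N)*(N + Y))
(-26793 + 35771)*(F(A(-2), -80) + n(191)) = (-26793 + 35771)*((-(-24*(-2))² - (-2568)*(-2) - 107*(-80) - 1*(-24*(-2))*(-80)) + 169) = 8978*((-1*48² - 107*48 + 8560 - 1*48*(-80)) + 169) = 8978*((-1*2304 - 5136 + 8560 + 3840) + 169) = 8978*((-2304 - 5136 + 8560 + 3840) + 169) = 8978*(4960 + 169) = 8978*5129 = 46048162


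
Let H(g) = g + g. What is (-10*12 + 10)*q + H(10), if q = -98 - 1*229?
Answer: 35990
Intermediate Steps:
H(g) = 2*g
q = -327 (q = -98 - 229 = -327)
(-10*12 + 10)*q + H(10) = (-10*12 + 10)*(-327) + 2*10 = (-120 + 10)*(-327) + 20 = -110*(-327) + 20 = 35970 + 20 = 35990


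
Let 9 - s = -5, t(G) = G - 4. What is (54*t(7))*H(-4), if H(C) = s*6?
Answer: 13608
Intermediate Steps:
t(G) = -4 + G
s = 14 (s = 9 - 1*(-5) = 9 + 5 = 14)
H(C) = 84 (H(C) = 14*6 = 84)
(54*t(7))*H(-4) = (54*(-4 + 7))*84 = (54*3)*84 = 162*84 = 13608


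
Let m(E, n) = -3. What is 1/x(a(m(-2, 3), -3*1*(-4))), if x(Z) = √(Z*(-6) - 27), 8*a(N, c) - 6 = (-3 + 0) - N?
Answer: -I*√14/21 ≈ -0.17817*I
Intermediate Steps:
a(N, c) = 3/8 - N/8 (a(N, c) = ¾ + ((-3 + 0) - N)/8 = ¾ + (-3 - N)/8 = ¾ + (-3/8 - N/8) = 3/8 - N/8)
x(Z) = √(-27 - 6*Z) (x(Z) = √(-6*Z - 27) = √(-27 - 6*Z))
1/x(a(m(-2, 3), -3*1*(-4))) = 1/(√(-27 - 6*(3/8 - ⅛*(-3)))) = 1/(√(-27 - 6*(3/8 + 3/8))) = 1/(√(-27 - 6*¾)) = 1/(√(-27 - 9/2)) = 1/(√(-63/2)) = 1/(3*I*√14/2) = -I*√14/21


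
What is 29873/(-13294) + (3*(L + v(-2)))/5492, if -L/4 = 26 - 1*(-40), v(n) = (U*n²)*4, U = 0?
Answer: -43647841/18252662 ≈ -2.3913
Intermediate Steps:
v(n) = 0 (v(n) = (0*n²)*4 = 0*4 = 0)
L = -264 (L = -4*(26 - 1*(-40)) = -4*(26 + 40) = -4*66 = -264)
29873/(-13294) + (3*(L + v(-2)))/5492 = 29873/(-13294) + (3*(-264 + 0))/5492 = 29873*(-1/13294) + (3*(-264))*(1/5492) = -29873/13294 - 792*1/5492 = -29873/13294 - 198/1373 = -43647841/18252662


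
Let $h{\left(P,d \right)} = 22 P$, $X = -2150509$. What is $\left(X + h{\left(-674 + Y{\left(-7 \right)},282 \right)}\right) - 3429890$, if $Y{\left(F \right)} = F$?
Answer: $-5595381$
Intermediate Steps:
$\left(X + h{\left(-674 + Y{\left(-7 \right)},282 \right)}\right) - 3429890 = \left(-2150509 + 22 \left(-674 - 7\right)\right) - 3429890 = \left(-2150509 + 22 \left(-681\right)\right) - 3429890 = \left(-2150509 - 14982\right) - 3429890 = -2165491 - 3429890 = -5595381$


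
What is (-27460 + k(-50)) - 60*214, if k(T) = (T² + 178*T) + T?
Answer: -46750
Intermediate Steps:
k(T) = T² + 179*T
(-27460 + k(-50)) - 60*214 = (-27460 - 50*(179 - 50)) - 60*214 = (-27460 - 50*129) - 12840 = (-27460 - 6450) - 12840 = -33910 - 12840 = -46750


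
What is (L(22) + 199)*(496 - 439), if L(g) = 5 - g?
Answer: 10374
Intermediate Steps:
(L(22) + 199)*(496 - 439) = ((5 - 1*22) + 199)*(496 - 439) = ((5 - 22) + 199)*57 = (-17 + 199)*57 = 182*57 = 10374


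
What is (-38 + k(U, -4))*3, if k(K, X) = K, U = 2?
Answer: -108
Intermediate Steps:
(-38 + k(U, -4))*3 = (-38 + 2)*3 = -36*3 = -108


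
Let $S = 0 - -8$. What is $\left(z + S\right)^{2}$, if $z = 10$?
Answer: $324$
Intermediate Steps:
$S = 8$ ($S = 0 + 8 = 8$)
$\left(z + S\right)^{2} = \left(10 + 8\right)^{2} = 18^{2} = 324$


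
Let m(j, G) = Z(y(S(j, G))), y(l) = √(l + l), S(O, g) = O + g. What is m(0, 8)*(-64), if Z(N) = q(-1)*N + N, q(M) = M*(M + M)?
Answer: -768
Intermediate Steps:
y(l) = √2*√l (y(l) = √(2*l) = √2*√l)
q(M) = 2*M² (q(M) = M*(2*M) = 2*M²)
Z(N) = 3*N (Z(N) = (2*(-1)²)*N + N = (2*1)*N + N = 2*N + N = 3*N)
m(j, G) = 3*√2*√(G + j) (m(j, G) = 3*(√2*√(j + G)) = 3*(√2*√(G + j)) = 3*√2*√(G + j))
m(0, 8)*(-64) = (3*√(2*8 + 2*0))*(-64) = (3*√(16 + 0))*(-64) = (3*√16)*(-64) = (3*4)*(-64) = 12*(-64) = -768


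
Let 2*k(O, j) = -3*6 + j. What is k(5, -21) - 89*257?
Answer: -45785/2 ≈ -22893.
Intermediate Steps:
k(O, j) = -9 + j/2 (k(O, j) = (-3*6 + j)/2 = (-18 + j)/2 = -9 + j/2)
k(5, -21) - 89*257 = (-9 + (½)*(-21)) - 89*257 = (-9 - 21/2) - 22873 = -39/2 - 22873 = -45785/2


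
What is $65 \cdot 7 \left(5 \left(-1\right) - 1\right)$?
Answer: $-2730$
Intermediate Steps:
$65 \cdot 7 \left(5 \left(-1\right) - 1\right) = 65 \cdot 7 \left(-5 - 1\right) = 65 \cdot 7 \left(-6\right) = 65 \left(-42\right) = -2730$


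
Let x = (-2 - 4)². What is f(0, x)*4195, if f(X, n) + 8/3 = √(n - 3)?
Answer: -33560/3 + 4195*√33 ≈ 12912.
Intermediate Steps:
x = 36 (x = (-6)² = 36)
f(X, n) = -8/3 + √(-3 + n) (f(X, n) = -8/3 + √(n - 3) = -8/3 + √(-3 + n))
f(0, x)*4195 = (-8/3 + √(-3 + 36))*4195 = (-8/3 + √33)*4195 = -33560/3 + 4195*√33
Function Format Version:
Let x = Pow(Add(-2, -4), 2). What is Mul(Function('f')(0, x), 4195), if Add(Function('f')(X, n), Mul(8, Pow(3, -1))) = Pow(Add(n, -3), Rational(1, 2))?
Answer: Add(Rational(-33560, 3), Mul(4195, Pow(33, Rational(1, 2)))) ≈ 12912.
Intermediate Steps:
x = 36 (x = Pow(-6, 2) = 36)
Function('f')(X, n) = Add(Rational(-8, 3), Pow(Add(-3, n), Rational(1, 2))) (Function('f')(X, n) = Add(Rational(-8, 3), Pow(Add(n, -3), Rational(1, 2))) = Add(Rational(-8, 3), Pow(Add(-3, n), Rational(1, 2))))
Mul(Function('f')(0, x), 4195) = Mul(Add(Rational(-8, 3), Pow(Add(-3, 36), Rational(1, 2))), 4195) = Mul(Add(Rational(-8, 3), Pow(33, Rational(1, 2))), 4195) = Add(Rational(-33560, 3), Mul(4195, Pow(33, Rational(1, 2))))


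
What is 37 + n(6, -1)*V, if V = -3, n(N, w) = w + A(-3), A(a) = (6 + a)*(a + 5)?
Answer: 22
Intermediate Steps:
A(a) = (5 + a)*(6 + a) (A(a) = (6 + a)*(5 + a) = (5 + a)*(6 + a))
n(N, w) = 6 + w (n(N, w) = w + (30 + (-3)**2 + 11*(-3)) = w + (30 + 9 - 33) = w + 6 = 6 + w)
37 + n(6, -1)*V = 37 + (6 - 1)*(-3) = 37 + 5*(-3) = 37 - 15 = 22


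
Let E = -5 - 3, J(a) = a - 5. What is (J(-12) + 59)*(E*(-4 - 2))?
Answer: 2016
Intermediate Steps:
J(a) = -5 + a
E = -8
(J(-12) + 59)*(E*(-4 - 2)) = ((-5 - 12) + 59)*(-8*(-4 - 2)) = (-17 + 59)*(-8*(-6)) = 42*48 = 2016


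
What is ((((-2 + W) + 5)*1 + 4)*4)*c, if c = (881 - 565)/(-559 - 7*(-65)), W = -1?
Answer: -948/13 ≈ -72.923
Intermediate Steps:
c = -79/26 (c = 316/(-559 + 455) = 316/(-104) = 316*(-1/104) = -79/26 ≈ -3.0385)
((((-2 + W) + 5)*1 + 4)*4)*c = ((((-2 - 1) + 5)*1 + 4)*4)*(-79/26) = (((-3 + 5)*1 + 4)*4)*(-79/26) = ((2*1 + 4)*4)*(-79/26) = ((2 + 4)*4)*(-79/26) = (6*4)*(-79/26) = 24*(-79/26) = -948/13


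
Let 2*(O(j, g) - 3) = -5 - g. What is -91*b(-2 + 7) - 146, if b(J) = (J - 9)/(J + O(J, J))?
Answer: -74/3 ≈ -24.667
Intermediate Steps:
O(j, g) = 1/2 - g/2 (O(j, g) = 3 + (-5 - g)/2 = 3 + (-5/2 - g/2) = 1/2 - g/2)
b(J) = (-9 + J)/(1/2 + J/2) (b(J) = (J - 9)/(J + (1/2 - J/2)) = (-9 + J)/(1/2 + J/2))
-91*b(-2 + 7) - 146 = -182*(-9 + (-2 + 7))/(1 + (-2 + 7)) - 146 = -182*(-9 + 5)/(1 + 5) - 146 = -182*(-4)/6 - 146 = -91*(-4/3) - 146 = 364/3 - 146 = -74/3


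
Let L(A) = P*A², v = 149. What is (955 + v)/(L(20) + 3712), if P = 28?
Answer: 69/932 ≈ 0.074034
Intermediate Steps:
L(A) = 28*A²
(955 + v)/(L(20) + 3712) = (955 + 149)/(28*20² + 3712) = 1104/(28*400 + 3712) = 1104/(11200 + 3712) = 1104/14912 = 1104*(1/14912) = 69/932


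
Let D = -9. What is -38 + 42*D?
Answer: -416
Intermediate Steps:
-38 + 42*D = -38 + 42*(-9) = -38 - 378 = -416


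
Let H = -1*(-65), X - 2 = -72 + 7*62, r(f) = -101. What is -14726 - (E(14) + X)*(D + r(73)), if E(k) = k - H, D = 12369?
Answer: -3854610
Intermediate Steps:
X = 364 (X = 2 + (-72 + 7*62) = 2 + (-72 + 434) = 2 + 362 = 364)
H = 65
E(k) = -65 + k (E(k) = k - 1*65 = k - 65 = -65 + k)
-14726 - (E(14) + X)*(D + r(73)) = -14726 - ((-65 + 14) + 364)*(12369 - 101) = -14726 - (-51 + 364)*12268 = -14726 - 313*12268 = -14726 - 1*3839884 = -14726 - 3839884 = -3854610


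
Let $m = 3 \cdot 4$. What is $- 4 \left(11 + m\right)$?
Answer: $-92$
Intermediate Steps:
$m = 12$
$- 4 \left(11 + m\right) = - 4 \left(11 + 12\right) = \left(-4\right) 23 = -92$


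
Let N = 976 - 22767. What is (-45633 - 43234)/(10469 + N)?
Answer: 88867/11322 ≈ 7.8491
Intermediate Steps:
N = -21791
(-45633 - 43234)/(10469 + N) = (-45633 - 43234)/(10469 - 21791) = -88867/(-11322) = -88867*(-1/11322) = 88867/11322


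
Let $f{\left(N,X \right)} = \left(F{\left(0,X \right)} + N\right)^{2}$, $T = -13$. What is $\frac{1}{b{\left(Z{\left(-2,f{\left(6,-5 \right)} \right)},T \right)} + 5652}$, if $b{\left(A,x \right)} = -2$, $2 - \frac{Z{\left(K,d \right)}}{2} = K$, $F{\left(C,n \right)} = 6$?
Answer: $\frac{1}{5650} \approx 0.00017699$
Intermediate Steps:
$f{\left(N,X \right)} = \left(6 + N\right)^{2}$
$Z{\left(K,d \right)} = 4 - 2 K$
$\frac{1}{b{\left(Z{\left(-2,f{\left(6,-5 \right)} \right)},T \right)} + 5652} = \frac{1}{-2 + 5652} = \frac{1}{5650}$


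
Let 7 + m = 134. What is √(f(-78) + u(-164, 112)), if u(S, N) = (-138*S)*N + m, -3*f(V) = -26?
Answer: √22814277/3 ≈ 1592.1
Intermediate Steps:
m = 127 (m = -7 + 134 = 127)
f(V) = 26/3 (f(V) = -⅓*(-26) = 26/3)
u(S, N) = 127 - 138*N*S (u(S, N) = (-138*S)*N + 127 = -138*N*S + 127 = 127 - 138*N*S)
√(f(-78) + u(-164, 112)) = √(26/3 + (127 - 138*112*(-164))) = √(26/3 + (127 + 2534784)) = √(26/3 + 2534911) = √(7604759/3) = √22814277/3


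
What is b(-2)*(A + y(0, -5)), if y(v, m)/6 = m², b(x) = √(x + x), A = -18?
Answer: 264*I ≈ 264.0*I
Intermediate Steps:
b(x) = √2*√x (b(x) = √(2*x) = √2*√x)
y(v, m) = 6*m²
b(-2)*(A + y(0, -5)) = (√2*√(-2))*(-18 + 6*(-5)²) = (√2*(I*√2))*(-18 + 6*25) = (2*I)*(-18 + 150) = (2*I)*132 = 264*I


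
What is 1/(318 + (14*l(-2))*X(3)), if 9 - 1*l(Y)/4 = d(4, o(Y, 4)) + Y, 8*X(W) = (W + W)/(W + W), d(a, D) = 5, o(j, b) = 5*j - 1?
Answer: 1/360 ≈ 0.0027778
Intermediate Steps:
o(j, b) = -1 + 5*j
X(W) = ⅛ (X(W) = ((W + W)/(W + W))/8 = ((2*W)/((2*W)))/8 = ((2*W)*(1/(2*W)))/8 = (⅛)*1 = ⅛)
l(Y) = 16 - 4*Y (l(Y) = 36 - 4*(5 + Y) = 36 + (-20 - 4*Y) = 16 - 4*Y)
1/(318 + (14*l(-2))*X(3)) = 1/(318 + (14*(16 - 4*(-2)))*(⅛)) = 1/(318 + (14*(16 + 8))*(⅛)) = 1/(318 + (14*24)*(⅛)) = 1/(318 + 336*(⅛)) = 1/(318 + 42) = 1/360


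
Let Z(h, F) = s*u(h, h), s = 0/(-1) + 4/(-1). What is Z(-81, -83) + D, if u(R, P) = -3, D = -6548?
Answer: -6536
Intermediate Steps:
s = -4 (s = 0*(-1) + 4*(-1) = 0 - 4 = -4)
Z(h, F) = 12 (Z(h, F) = -4*(-3) = 12)
Z(-81, -83) + D = 12 - 6548 = -6536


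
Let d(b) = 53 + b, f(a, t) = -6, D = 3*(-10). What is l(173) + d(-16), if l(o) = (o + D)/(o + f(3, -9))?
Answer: 6322/167 ≈ 37.856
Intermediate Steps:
D = -30
l(o) = (-30 + o)/(-6 + o) (l(o) = (o - 30)/(o - 6) = (-30 + o)/(-6 + o))
l(173) + d(-16) = (-30 + 173)/(-6 + 173) + (53 - 16) = 143/167 + 37 = 6322/167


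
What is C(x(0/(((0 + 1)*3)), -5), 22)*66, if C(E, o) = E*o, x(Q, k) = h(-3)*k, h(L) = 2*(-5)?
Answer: 72600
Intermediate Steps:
h(L) = -10
x(Q, k) = -10*k
C(x(0/(((0 + 1)*3)), -5), 22)*66 = (-10*(-5)*22)*66 = (50*22)*66 = 1100*66 = 72600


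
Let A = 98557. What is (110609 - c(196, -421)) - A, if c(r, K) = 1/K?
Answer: 5073893/421 ≈ 12052.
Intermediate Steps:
(110609 - c(196, -421)) - A = (110609 - 1/(-421)) - 1*98557 = (110609 - 1*(-1/421)) - 98557 = (110609 + 1/421) - 98557 = 46566390/421 - 98557 = 5073893/421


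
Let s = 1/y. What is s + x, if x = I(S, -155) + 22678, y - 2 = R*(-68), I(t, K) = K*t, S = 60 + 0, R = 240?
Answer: 218302203/16318 ≈ 13378.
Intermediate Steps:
S = 60
y = -16318 (y = 2 + 240*(-68) = 2 - 16320 = -16318)
x = 13378 (x = -155*60 + 22678 = -9300 + 22678 = 13378)
s = -1/16318 (s = 1/(-16318) = -1/16318 ≈ -6.1282e-5)
s + x = -1/16318 + 13378 = 218302203/16318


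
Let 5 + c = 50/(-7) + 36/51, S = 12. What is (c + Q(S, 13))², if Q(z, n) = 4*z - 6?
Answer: 13227769/14161 ≈ 934.10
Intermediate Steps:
Q(z, n) = -6 + 4*z
c = -1361/119 (c = -5 + (50/(-7) + 36/51) = -5 + (50*(-⅐) + 36*(1/51)) = -5 + (-50/7 + 12/17) = -5 - 766/119 = -1361/119 ≈ -11.437)
(c + Q(S, 13))² = (-1361/119 + (-6 + 4*12))² = (-1361/119 + (-6 + 48))² = (-1361/119 + 42)² = (3637/119)² = 13227769/14161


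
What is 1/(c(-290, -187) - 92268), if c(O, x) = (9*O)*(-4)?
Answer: -1/81828 ≈ -1.2221e-5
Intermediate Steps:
c(O, x) = -36*O
1/(c(-290, -187) - 92268) = 1/(-36*(-290) - 92268) = 1/(10440 - 92268) = 1/(-81828) = -1/81828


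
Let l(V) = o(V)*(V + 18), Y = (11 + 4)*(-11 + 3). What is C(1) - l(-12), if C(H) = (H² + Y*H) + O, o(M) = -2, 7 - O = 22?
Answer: -122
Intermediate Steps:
O = -15 (O = 7 - 1*22 = 7 - 22 = -15)
Y = -120 (Y = 15*(-8) = -120)
C(H) = -15 + H² - 120*H (C(H) = (H² - 120*H) - 15 = -15 + H² - 120*H)
l(V) = -36 - 2*V (l(V) = -2*(V + 18) = -2*(18 + V) = -36 - 2*V)
C(1) - l(-12) = (-15 + 1² - 120*1) - (-36 - 2*(-12)) = (-15 + 1 - 120) - (-36 + 24) = -134 - 1*(-12) = -134 + 12 = -122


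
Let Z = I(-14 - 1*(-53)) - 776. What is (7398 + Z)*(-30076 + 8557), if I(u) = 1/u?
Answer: -1852491807/13 ≈ -1.4250e+8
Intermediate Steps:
Z = -30263/39 (Z = 1/(-14 - 1*(-53)) - 776 = 1/(-14 + 53) - 776 = 1/39 - 776 = -30263/39 ≈ -775.97)
(7398 + Z)*(-30076 + 8557) = (7398 - 30263/39)*(-30076 + 8557) = (258259/39)*(-21519) = -1852491807/13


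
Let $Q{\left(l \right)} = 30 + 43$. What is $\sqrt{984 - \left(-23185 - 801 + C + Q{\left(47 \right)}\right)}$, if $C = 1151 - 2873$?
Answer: $\sqrt{26619} \approx 163.15$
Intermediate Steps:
$C = -1722$ ($C = 1151 - 2873 = -1722$)
$Q{\left(l \right)} = 73$
$\sqrt{984 - \left(-23185 - 801 + C + Q{\left(47 \right)}\right)} = \sqrt{984 + \left(23016 - \left(\left(\left(-169 - 801\right) - 1722\right) + 73\right)\right)} = \sqrt{984 + \left(23016 - \left(\left(-970 - 1722\right) + 73\right)\right)} = \sqrt{984 + \left(23016 - \left(-2692 + 73\right)\right)} = \sqrt{984 + \left(23016 - -2619\right)} = \sqrt{984 + \left(23016 + 2619\right)} = \sqrt{984 + 25635} = \sqrt{26619}$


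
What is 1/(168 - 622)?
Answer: -1/454 ≈ -0.0022026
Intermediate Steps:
1/(168 - 622) = 1/(-454) = -1/454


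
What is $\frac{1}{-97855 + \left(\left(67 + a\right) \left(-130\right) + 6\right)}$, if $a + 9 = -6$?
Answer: $- \frac{1}{104609} \approx -9.5594 \cdot 10^{-6}$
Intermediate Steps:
$a = -15$ ($a = -9 - 6 = -15$)
$\frac{1}{-97855 + \left(\left(67 + a\right) \left(-130\right) + 6\right)} = \frac{1}{-97855 + \left(\left(67 - 15\right) \left(-130\right) + 6\right)} = \frac{1}{-97855 + \left(52 \left(-130\right) + 6\right)} = \frac{1}{-97855 + \left(-6760 + 6\right)} = \frac{1}{-97855 - 6754} = \frac{1}{-104609} = - \frac{1}{104609}$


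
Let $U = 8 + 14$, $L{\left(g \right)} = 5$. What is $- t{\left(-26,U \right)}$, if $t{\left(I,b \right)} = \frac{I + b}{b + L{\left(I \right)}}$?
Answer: $\frac{4}{27} \approx 0.14815$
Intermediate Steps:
$U = 22$
$t{\left(I,b \right)} = \frac{I + b}{5 + b}$ ($t{\left(I,b \right)} = \frac{I + b}{b + 5} = \frac{I + b}{5 + b}$)
$- t{\left(-26,U \right)} = - \frac{-26 + 22}{5 + 22} = - \frac{-4}{27} = \left(-1\right) \left(- \frac{4}{27}\right) = \frac{4}{27}$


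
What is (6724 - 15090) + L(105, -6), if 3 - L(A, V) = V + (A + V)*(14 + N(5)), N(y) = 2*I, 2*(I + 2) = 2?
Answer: -9545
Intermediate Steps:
I = -1 (I = -2 + (1/2)*2 = -2 + 1 = -1)
N(y) = -2 (N(y) = 2*(-1) = -2)
L(A, V) = 3 - 13*V - 12*A (L(A, V) = 3 - (V + (A + V)*(14 - 2)) = 3 - (V + (A + V)*12) = 3 - (V + (12*A + 12*V)) = 3 - (12*A + 13*V) = 3 + (-13*V - 12*A) = 3 - 13*V - 12*A)
(6724 - 15090) + L(105, -6) = (6724 - 15090) + (3 - 13*(-6) - 12*105) = -8366 + (3 + 78 - 1260) = -8366 - 1179 = -9545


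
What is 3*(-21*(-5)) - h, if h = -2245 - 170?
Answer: 2730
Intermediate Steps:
h = -2415
3*(-21*(-5)) - h = 3*(-21*(-5)) - 1*(-2415) = 3*105 + 2415 = 315 + 2415 = 2730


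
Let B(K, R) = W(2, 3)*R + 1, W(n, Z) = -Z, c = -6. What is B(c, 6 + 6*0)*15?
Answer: -255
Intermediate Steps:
B(K, R) = 1 - 3*R (B(K, R) = (-1*3)*R + 1 = -3*R + 1 = 1 - 3*R)
B(c, 6 + 6*0)*15 = (1 - 3*(6 + 6*0))*15 = (1 - 3*(6 + 0))*15 = (1 - 3*6)*15 = (1 - 18)*15 = -17*15 = -255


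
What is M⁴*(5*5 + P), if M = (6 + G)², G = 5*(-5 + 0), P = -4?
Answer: 356654823861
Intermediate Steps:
G = -25 (G = 5*(-5) = -25)
M = 361 (M = (6 - 25)² = (-19)² = 361)
M⁴*(5*5 + P) = 361⁴*(5*5 - 4) = 16983563041*(25 - 4) = 16983563041*21 = 356654823861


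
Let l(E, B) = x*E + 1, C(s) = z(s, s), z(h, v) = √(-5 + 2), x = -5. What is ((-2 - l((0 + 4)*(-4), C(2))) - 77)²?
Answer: 25600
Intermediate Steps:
z(h, v) = I*√3 (z(h, v) = √(-3) = I*√3)
C(s) = I*√3
l(E, B) = 1 - 5*E (l(E, B) = -5*E + 1 = 1 - 5*E)
((-2 - l((0 + 4)*(-4), C(2))) - 77)² = ((-2 - (1 - 5*(0 + 4)*(-4))) - 77)² = ((-2 - (1 - 20*(-4))) - 77)² = ((-2 - (1 - 5*(-16))) - 77)² = ((-2 - (1 + 80)) - 77)² = ((-2 - 1*81) - 77)² = ((-2 - 81) - 77)² = (-83 - 77)² = (-160)² = 25600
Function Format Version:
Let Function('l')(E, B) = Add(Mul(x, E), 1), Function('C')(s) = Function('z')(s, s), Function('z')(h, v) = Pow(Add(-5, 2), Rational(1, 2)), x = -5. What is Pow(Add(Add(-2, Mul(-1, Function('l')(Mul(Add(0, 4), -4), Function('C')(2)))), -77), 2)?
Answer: 25600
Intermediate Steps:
Function('z')(h, v) = Mul(I, Pow(3, Rational(1, 2))) (Function('z')(h, v) = Pow(-3, Rational(1, 2)) = Mul(I, Pow(3, Rational(1, 2))))
Function('C')(s) = Mul(I, Pow(3, Rational(1, 2)))
Function('l')(E, B) = Add(1, Mul(-5, E)) (Function('l')(E, B) = Add(Mul(-5, E), 1) = Add(1, Mul(-5, E)))
Pow(Add(Add(-2, Mul(-1, Function('l')(Mul(Add(0, 4), -4), Function('C')(2)))), -77), 2) = Pow(Add(Add(-2, Mul(-1, Add(1, Mul(-5, Mul(Add(0, 4), -4))))), -77), 2) = Pow(Add(Add(-2, Mul(-1, Add(1, Mul(-5, Mul(4, -4))))), -77), 2) = Pow(Add(Add(-2, Mul(-1, Add(1, Mul(-5, -16)))), -77), 2) = Pow(Add(Add(-2, Mul(-1, Add(1, 80))), -77), 2) = Pow(Add(Add(-2, Mul(-1, 81)), -77), 2) = Pow(Add(Add(-2, -81), -77), 2) = Pow(Add(-83, -77), 2) = Pow(-160, 2) = 25600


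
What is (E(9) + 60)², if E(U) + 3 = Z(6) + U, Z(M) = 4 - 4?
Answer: 4356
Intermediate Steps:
Z(M) = 0
E(U) = -3 + U (E(U) = -3 + (0 + U) = -3 + U)
(E(9) + 60)² = ((-3 + 9) + 60)² = (6 + 60)² = 66² = 4356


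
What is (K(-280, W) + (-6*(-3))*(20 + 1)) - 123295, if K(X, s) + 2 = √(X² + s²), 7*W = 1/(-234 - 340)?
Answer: -122919 + √1265715001601/4018 ≈ -1.2264e+5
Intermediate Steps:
W = -1/4018 (W = 1/(7*(-234 - 340)) = (⅐)/(-574) = (⅐)*(-1/574) = -1/4018 ≈ -0.00024888)
K(X, s) = -2 + √(X² + s²)
(K(-280, W) + (-6*(-3))*(20 + 1)) - 123295 = ((-2 + √((-280)² + (-1/4018)²)) + (-6*(-3))*(20 + 1)) - 123295 = ((-2 + √(78400 + 1/16144324)) + 18*21) - 123295 = ((-2 + √(1265715001601/16144324)) + 378) - 123295 = ((-2 + √1265715001601/4018) + 378) - 123295 = (376 + √1265715001601/4018) - 123295 = -122919 + √1265715001601/4018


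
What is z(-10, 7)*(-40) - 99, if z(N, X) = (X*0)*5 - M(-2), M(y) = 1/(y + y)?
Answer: -109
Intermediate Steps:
M(y) = 1/(2*y)
z(N, X) = 1/4 (z(N, X) = (X*0)*5 - 1/(2*(-2)) = 0*5 - (-1)/(2*2) = 0 - 1*(-1/4) = 0 + 1/4 = 1/4)
z(-10, 7)*(-40) - 99 = (1/4)*(-40) - 99 = -10 - 99 = -109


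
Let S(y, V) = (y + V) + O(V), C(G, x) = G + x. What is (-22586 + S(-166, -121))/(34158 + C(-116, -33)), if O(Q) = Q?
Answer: -22994/34009 ≈ -0.67612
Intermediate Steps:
S(y, V) = y + 2*V (S(y, V) = (y + V) + V = (V + y) + V = y + 2*V)
(-22586 + S(-166, -121))/(34158 + C(-116, -33)) = (-22586 + (-166 + 2*(-121)))/(34158 + (-116 - 33)) = (-22586 + (-166 - 242))/(34158 - 149) = (-22586 - 408)/34009 = -22994*1/34009 = -22994/34009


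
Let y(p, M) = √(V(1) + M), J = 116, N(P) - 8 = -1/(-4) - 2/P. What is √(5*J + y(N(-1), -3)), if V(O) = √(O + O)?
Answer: √(580 + I*√(3 - √2)) ≈ 24.083 + 0.0261*I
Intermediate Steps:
N(P) = 33/4 - 2/P (N(P) = 8 + (-1/(-4) - 2/P) = 8 + (-1*(-¼) - 2/P) = 8 + (¼ - 2/P) = 33/4 - 2/P)
V(O) = √2*√O (V(O) = √(2*O) = √2*√O)
y(p, M) = √(M + √2) (y(p, M) = √(√2*√1 + M) = √(√2*1 + M) = √(√2 + M) = √(M + √2))
√(5*J + y(N(-1), -3)) = √(5*116 + √(-3 + √2)) = √(580 + √(-3 + √2))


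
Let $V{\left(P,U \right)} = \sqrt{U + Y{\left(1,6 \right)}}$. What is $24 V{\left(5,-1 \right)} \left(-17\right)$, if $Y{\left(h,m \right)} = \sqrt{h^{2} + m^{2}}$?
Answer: $- 408 \sqrt{-1 + \sqrt{37}} \approx -919.83$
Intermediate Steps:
$V{\left(P,U \right)} = \sqrt{U + \sqrt{37}}$ ($V{\left(P,U \right)} = \sqrt{U + \sqrt{1^{2} + 6^{2}}} = \sqrt{U + \sqrt{1 + 36}} = \sqrt{U + \sqrt{37}}$)
$24 V{\left(5,-1 \right)} \left(-17\right) = 24 \sqrt{-1 + \sqrt{37}} \left(-17\right) = - 408 \sqrt{-1 + \sqrt{37}}$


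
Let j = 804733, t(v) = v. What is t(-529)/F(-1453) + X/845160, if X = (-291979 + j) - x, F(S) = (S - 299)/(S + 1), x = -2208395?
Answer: -26850279343/61696680 ≈ -435.20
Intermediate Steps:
F(S) = (-299 + S)/(1 + S)
X = 2721149 (X = (-291979 + 804733) - 1*(-2208395) = 512754 + 2208395 = 2721149)
t(-529)/F(-1453) + X/845160 = -529*(1 - 1453)/(-299 - 1453) + 2721149/845160 = -529/(-1752/(-1452)) + 2721149*(1/845160) = -529/((-1/1452*(-1752))) + 2721149/845160 = -529/146/121 + 2721149/845160 = -529*121/146 + 2721149/845160 = -64009/146 + 2721149/845160 = -26850279343/61696680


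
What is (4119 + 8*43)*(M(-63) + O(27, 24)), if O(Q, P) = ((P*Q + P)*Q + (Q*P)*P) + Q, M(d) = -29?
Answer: 150376322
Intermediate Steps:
O(Q, P) = Q + Q*P² + Q*(P + P*Q) (O(Q, P) = ((P + P*Q)*Q + (P*Q)*P) + Q = (Q*(P + P*Q) + Q*P²) + Q = (Q*P² + Q*(P + P*Q)) + Q = Q + Q*P² + Q*(P + P*Q))
(4119 + 8*43)*(M(-63) + O(27, 24)) = (4119 + 8*43)*(-29 + 27*(1 + 24 + 24² + 24*27)) = (4119 + 344)*(-29 + 27*(1 + 24 + 576 + 648)) = 4463*(-29 + 27*1249) = 4463*(-29 + 33723) = 4463*33694 = 150376322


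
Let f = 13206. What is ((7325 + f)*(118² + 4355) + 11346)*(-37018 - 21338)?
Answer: -21900860618220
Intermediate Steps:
((7325 + f)*(118² + 4355) + 11346)*(-37018 - 21338) = ((7325 + 13206)*(118² + 4355) + 11346)*(-37018 - 21338) = (20531*(13924 + 4355) + 11346)*(-58356) = (20531*18279 + 11346)*(-58356) = (375286149 + 11346)*(-58356) = 375297495*(-58356) = -21900860618220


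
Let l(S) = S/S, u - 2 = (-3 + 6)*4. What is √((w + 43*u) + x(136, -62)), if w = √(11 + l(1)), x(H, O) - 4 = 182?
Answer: √(788 + 2*√3) ≈ 28.133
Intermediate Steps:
x(H, O) = 186 (x(H, O) = 4 + 182 = 186)
u = 14 (u = 2 + (-3 + 6)*4 = 2 + 3*4 = 2 + 12 = 14)
l(S) = 1
w = 2*√3 (w = √(11 + 1) = √12 = 2*√3 ≈ 3.4641)
√((w + 43*u) + x(136, -62)) = √((2*√3 + 43*14) + 186) = √((2*√3 + 602) + 186) = √((602 + 2*√3) + 186) = √(788 + 2*√3)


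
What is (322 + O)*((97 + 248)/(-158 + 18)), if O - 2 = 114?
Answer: -15111/14 ≈ -1079.4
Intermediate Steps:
O = 116 (O = 2 + 114 = 116)
(322 + O)*((97 + 248)/(-158 + 18)) = (322 + 116)*((97 + 248)/(-158 + 18)) = 438*(345/(-140)) = 438*(345*(-1/140)) = 438*(-69/28) = -15111/14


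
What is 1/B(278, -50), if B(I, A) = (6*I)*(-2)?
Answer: -1/3336 ≈ -0.00029976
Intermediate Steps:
B(I, A) = -12*I
1/B(278, -50) = 1/(-12*278) = 1/(-3336) = -1/3336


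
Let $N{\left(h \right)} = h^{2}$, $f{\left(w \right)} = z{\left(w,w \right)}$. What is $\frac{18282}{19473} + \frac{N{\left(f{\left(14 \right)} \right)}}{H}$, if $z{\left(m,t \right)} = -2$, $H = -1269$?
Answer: $\frac{7707322}{8237079} \approx 0.93569$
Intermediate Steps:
$f{\left(w \right)} = -2$
$\frac{18282}{19473} + \frac{N{\left(f{\left(14 \right)} \right)}}{H} = \frac{18282}{19473} + \frac{\left(-2\right)^{2}}{-1269} = 18282 \cdot \frac{1}{19473} + 4 \left(- \frac{1}{1269}\right) = \frac{6094}{6491} - \frac{4}{1269} = \frac{7707322}{8237079}$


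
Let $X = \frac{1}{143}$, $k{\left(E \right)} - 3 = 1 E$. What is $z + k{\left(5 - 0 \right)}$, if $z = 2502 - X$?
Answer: $\frac{358929}{143} \approx 2510.0$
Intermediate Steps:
$k{\left(E \right)} = 3 + E$ ($k{\left(E \right)} = 3 + 1 E = 3 + E$)
$X = \frac{1}{143} \approx 0.006993$
$z = \frac{357785}{143}$ ($z = 2502 - \frac{1}{143} = \frac{357785}{143} \approx 2502.0$)
$z + k{\left(5 - 0 \right)} = \frac{357785}{143} + \left(3 + \left(5 - 0\right)\right) = \frac{357785}{143} + \left(3 + \left(5 + 0\right)\right) = \frac{357785}{143} + \left(3 + 5\right) = \frac{357785}{143} + 8 = \frac{358929}{143}$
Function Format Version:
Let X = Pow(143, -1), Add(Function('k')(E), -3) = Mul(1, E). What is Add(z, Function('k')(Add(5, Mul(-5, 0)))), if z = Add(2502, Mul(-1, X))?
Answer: Rational(358929, 143) ≈ 2510.0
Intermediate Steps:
Function('k')(E) = Add(3, E) (Function('k')(E) = Add(3, Mul(1, E)) = Add(3, E))
X = Rational(1, 143) ≈ 0.0069930
z = Rational(357785, 143) (z = Add(2502, Mul(-1, Rational(1, 143))) = Add(2502, Rational(-1, 143)) = Rational(357785, 143) ≈ 2502.0)
Add(z, Function('k')(Add(5, Mul(-5, 0)))) = Add(Rational(357785, 143), Add(3, Add(5, Mul(-5, 0)))) = Add(Rational(357785, 143), Add(3, Add(5, 0))) = Add(Rational(357785, 143), Add(3, 5)) = Add(Rational(357785, 143), 8) = Rational(358929, 143)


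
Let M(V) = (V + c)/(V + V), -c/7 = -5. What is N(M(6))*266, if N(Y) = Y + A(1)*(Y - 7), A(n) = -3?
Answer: 11305/3 ≈ 3768.3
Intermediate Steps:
c = 35 (c = -7*(-5) = 35)
M(V) = (35 + V)/(2*V) (M(V) = (V + 35)/(V + V) = (35 + V)/((2*V)) = (35 + V)*(1/(2*V)) = (35 + V)/(2*V))
N(Y) = 21 - 2*Y (N(Y) = Y - 3*(Y - 7) = Y - 3*(-7 + Y) = Y + (21 - 3*Y) = 21 - 2*Y)
N(M(6))*266 = (21 - (35 + 6)/6)*266 = (21 - 41/6)*266 = (85/6)*266 = 11305/3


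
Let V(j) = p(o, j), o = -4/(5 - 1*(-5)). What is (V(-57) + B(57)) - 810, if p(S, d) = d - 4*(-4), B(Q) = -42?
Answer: -893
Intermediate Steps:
o = -2/5 (o = -4/(5 + 5) = -4/10 = -4*1/10 = -2/5 ≈ -0.40000)
p(S, d) = 16 + d (p(S, d) = d + 16 = 16 + d)
V(j) = 16 + j
(V(-57) + B(57)) - 810 = ((16 - 57) - 42) - 810 = (-41 - 42) - 810 = -83 - 810 = -893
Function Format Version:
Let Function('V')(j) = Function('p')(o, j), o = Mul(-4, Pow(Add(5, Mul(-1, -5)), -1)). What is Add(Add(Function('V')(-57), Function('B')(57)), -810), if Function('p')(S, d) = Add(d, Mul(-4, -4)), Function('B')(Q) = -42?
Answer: -893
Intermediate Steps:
o = Rational(-2, 5) (o = Mul(-4, Pow(Add(5, 5), -1)) = Mul(-4, Pow(10, -1)) = Mul(-4, Rational(1, 10)) = Rational(-2, 5) ≈ -0.40000)
Function('p')(S, d) = Add(16, d) (Function('p')(S, d) = Add(d, 16) = Add(16, d))
Function('V')(j) = Add(16, j)
Add(Add(Function('V')(-57), Function('B')(57)), -810) = Add(Add(Add(16, -57), -42), -810) = Add(Add(-41, -42), -810) = Add(-83, -810) = -893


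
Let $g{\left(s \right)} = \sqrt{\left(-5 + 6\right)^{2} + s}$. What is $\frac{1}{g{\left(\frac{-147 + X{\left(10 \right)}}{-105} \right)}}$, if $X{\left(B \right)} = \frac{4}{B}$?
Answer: $\frac{5 \sqrt{26418}}{1258} \approx 0.64601$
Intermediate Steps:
$g{\left(s \right)} = \sqrt{1 + s}$ ($g{\left(s \right)} = \sqrt{1^{2} + s} = \sqrt{1 + s}$)
$\frac{1}{g{\left(\frac{-147 + X{\left(10 \right)}}{-105} \right)}} = \frac{1}{\sqrt{1 + \frac{-147 + \frac{4}{10}}{-105}}} = \frac{1}{\sqrt{1 + \left(-147 + 4 \cdot \frac{1}{10}\right) \left(- \frac{1}{105}\right)}} = \frac{1}{\sqrt{1 + \left(-147 + \frac{2}{5}\right) \left(- \frac{1}{105}\right)}} = \frac{1}{\sqrt{1 - - \frac{733}{525}}} = \frac{1}{\sqrt{1 + \frac{733}{525}}} = \frac{1}{\sqrt{\frac{1258}{525}}} = \frac{1}{\frac{1}{105} \sqrt{26418}} = \frac{5 \sqrt{26418}}{1258}$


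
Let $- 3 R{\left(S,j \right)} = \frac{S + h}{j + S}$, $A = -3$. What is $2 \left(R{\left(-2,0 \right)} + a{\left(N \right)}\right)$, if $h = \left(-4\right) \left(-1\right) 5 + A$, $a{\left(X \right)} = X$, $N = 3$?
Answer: $11$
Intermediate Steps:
$h = 17$ ($h = \left(-4\right) \left(-1\right) 5 - 3 = 4 \cdot 5 - 3 = 20 - 3 = 17$)
$R{\left(S,j \right)} = - \frac{17 + S}{3 \left(S + j\right)}$ ($R{\left(S,j \right)} = - \frac{\left(S + 17\right) \frac{1}{j + S}}{3} = - \frac{\left(17 + S\right) \frac{1}{S + j}}{3} = - \frac{\frac{1}{S + j} \left(17 + S\right)}{3} = - \frac{17 + S}{3 \left(S + j\right)}$)
$2 \left(R{\left(-2,0 \right)} + a{\left(N \right)}\right) = 2 \left(\frac{-17 - -2}{3 \left(-2 + 0\right)} + 3\right) = 2 \left(\frac{-17 + 2}{3 \left(-2\right)} + 3\right) = 2 \left(\frac{1}{3} \left(- \frac{1}{2}\right) \left(-15\right) + 3\right) = 2 \left(\frac{5}{2} + 3\right) = 2 \cdot \frac{11}{2} = 11$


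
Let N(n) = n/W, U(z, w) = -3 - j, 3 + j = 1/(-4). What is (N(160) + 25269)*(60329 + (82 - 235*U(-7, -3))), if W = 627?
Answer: 3824841466607/2508 ≈ 1.5251e+9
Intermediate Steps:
j = -13/4 (j = -3 + 1/(-4) = -3 - ¼ = -13/4 ≈ -3.2500)
U(z, w) = ¼ (U(z, w) = -3 - 1*(-13/4) = -3 + 13/4 = ¼)
N(n) = n/627
(N(160) + 25269)*(60329 + (82 - 235*U(-7, -3))) = ((1/627)*160 + 25269)*(60329 + (82 - 235*¼)) = (160/627 + 25269)*(60329 + (82 - 235/4)) = 15843823*(60329 + 93/4)/627 = (15843823/627)*(241409/4) = 3824841466607/2508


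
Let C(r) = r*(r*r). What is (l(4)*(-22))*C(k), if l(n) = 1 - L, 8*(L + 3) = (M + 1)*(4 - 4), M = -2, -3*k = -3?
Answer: -88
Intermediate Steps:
k = 1 (k = -1/3*(-3) = 1)
L = -3 (L = -3 + ((-2 + 1)*(4 - 4))/8 = -3 + (-1*0)/8 = -3 + (1/8)*0 = -3 + 0 = -3)
l(n) = 4 (l(n) = 1 - 1*(-3) = 1 + 3 = 4)
C(r) = r**3 (C(r) = r*r**2 = r**3)
(l(4)*(-22))*C(k) = (4*(-22))*1**3 = -88*1 = -88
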